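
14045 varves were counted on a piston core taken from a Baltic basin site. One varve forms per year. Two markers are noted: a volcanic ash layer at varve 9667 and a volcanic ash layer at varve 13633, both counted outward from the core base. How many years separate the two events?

Separation: 13633 − 9667 = 3966 varves.
One varve per year makes the interval 3966 years.

3966 years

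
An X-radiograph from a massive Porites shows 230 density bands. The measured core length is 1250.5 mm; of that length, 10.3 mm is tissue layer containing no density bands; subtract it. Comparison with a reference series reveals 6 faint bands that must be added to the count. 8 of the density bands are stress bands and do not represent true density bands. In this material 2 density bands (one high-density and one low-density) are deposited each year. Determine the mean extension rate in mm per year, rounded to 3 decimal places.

10.879 mm per year

True density band count = 230 − 8 + 6 = 228.
Dividing by 2 density bands per year: 228 / 2 = 114 years.
Net length = 1250.5 − 10.3 = 1240.2 mm.
Mean rate = 1240.2 mm / 114 years ≈ 10.879 mm per year.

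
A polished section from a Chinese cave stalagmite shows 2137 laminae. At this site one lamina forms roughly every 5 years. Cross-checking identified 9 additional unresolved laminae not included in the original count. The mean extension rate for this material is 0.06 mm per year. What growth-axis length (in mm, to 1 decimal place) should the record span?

643.8 mm

Adjusted count: 2137 + 9 = 2146 laminae.
At 5 years per lamina, 2146 × 5 = 10730 years.
Length ≈ 0.06 × 10730 = 643.8 mm.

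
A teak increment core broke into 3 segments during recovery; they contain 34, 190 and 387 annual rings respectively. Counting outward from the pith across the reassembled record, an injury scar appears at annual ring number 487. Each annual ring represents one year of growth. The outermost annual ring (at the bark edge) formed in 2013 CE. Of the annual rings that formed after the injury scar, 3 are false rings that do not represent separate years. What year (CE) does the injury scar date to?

Total annual rings = 34 + 190 + 387 = 611.
611 − 487 = 124 annual rings lie beyond the injury scar toward the bark edge.
Excluding 3 false annual rings: 124 − 3 = 121.
The annual ring at the bark edge is 2013 CE, so the injury scar dates to 2013 − 121 = 1892 CE.

1892 CE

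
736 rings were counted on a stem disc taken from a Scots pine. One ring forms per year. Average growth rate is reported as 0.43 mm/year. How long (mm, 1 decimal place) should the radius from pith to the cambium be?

316.5 mm

736 years of growth are recorded.
736 years at 0.43 mm/year gives 0.43 × 736 = 316.5 mm.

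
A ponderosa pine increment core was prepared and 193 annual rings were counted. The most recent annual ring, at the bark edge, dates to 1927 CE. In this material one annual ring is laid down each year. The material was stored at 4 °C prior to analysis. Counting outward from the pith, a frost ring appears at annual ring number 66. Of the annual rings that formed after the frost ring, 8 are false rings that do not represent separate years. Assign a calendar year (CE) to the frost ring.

Between annual ring 66 and the bark edge there are 193 − 66 = 127 annual rings.
127 − 8 false = 119 true annual rings after the frost ring.
1927 − 119 = 1808 CE.

1808 CE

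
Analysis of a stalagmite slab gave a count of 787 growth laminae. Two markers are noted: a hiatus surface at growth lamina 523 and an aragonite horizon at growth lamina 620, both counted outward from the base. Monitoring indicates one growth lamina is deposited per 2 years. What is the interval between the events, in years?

194 years

620 − 523 = 97 growth laminae lie between the two events.
At 2 years per growth lamina, 97 × 2 = 194 years.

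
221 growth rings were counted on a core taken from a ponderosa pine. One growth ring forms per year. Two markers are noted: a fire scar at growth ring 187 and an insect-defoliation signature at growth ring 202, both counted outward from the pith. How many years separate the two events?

15 years

Separation: 202 − 187 = 15 growth rings.
At one growth ring per year, 15 years elapsed between them.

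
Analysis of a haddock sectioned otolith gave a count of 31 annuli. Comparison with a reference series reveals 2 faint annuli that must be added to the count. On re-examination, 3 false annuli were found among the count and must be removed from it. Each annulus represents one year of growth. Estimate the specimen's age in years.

30 years

After corrections the count is 31 − 3 + 2 = 30 annuli.
At one annulus per year, that is 30 years.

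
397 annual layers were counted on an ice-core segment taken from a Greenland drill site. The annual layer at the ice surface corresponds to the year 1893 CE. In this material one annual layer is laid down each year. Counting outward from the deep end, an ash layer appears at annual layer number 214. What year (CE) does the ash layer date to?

397 − 214 = 183 annual layers lie beyond the ash layer toward the ice surface.
The annual layer at the ice surface is 1893 CE, so the ash layer dates to 1893 − 183 = 1710 CE.

1710 CE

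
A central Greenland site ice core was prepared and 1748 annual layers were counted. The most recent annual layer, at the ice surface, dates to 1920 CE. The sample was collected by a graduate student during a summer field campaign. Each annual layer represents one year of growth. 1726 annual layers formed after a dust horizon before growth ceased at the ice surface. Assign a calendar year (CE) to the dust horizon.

194 CE

There are 1726 annual layers younger than the dust horizon.
Counting back 1726 years from 1920 CE places the dust horizon in 1920 − 1726 = 194 CE.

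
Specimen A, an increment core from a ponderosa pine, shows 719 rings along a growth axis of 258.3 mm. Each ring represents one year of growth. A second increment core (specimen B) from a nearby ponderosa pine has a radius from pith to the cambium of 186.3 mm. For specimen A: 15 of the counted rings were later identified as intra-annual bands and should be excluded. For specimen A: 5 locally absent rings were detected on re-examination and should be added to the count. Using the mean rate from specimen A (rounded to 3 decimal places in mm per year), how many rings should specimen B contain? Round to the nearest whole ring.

512 rings

Specimen A: after corrections the count is 719 − 15 + 5 = 709 rings.
A: 258.3 mm over 709 years gives 258.3 / 709 ≈ 0.364 mm per year.
For B, 186.3 / 0.364 = 511.81 years ≈ 512 rings.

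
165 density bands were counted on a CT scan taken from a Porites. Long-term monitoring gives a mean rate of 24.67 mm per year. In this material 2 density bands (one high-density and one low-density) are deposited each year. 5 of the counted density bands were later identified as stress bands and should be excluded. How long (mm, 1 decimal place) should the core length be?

Adjusted count: 165 − 5 = 160 density bands.
Dividing by 2 density bands per year: 160 / 2 = 80 years.
80 years at 24.67 mm/year gives 24.67 × 80 = 1973.6 mm.

1973.6 mm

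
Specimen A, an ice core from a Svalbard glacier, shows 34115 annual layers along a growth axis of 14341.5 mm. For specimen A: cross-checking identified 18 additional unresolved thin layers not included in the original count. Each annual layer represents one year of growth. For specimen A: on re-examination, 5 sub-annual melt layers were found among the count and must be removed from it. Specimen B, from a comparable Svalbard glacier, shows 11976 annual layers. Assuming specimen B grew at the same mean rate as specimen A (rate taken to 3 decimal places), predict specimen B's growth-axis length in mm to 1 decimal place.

Specimen A: after corrections the count is 34115 − 5 + 18 = 34128 annual layers.
A: Mean rate = 14341.5 mm / 34128 years ≈ 0.420 mm/yr.
For B, 0.420 mm/year × 11976 years = 5029.9 mm.

5029.9 mm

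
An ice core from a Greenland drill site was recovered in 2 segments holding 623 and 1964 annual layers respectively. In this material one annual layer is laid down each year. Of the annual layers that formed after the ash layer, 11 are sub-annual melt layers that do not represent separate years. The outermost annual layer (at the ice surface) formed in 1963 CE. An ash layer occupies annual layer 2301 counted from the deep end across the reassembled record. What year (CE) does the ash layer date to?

Total annual layers = 623 + 1964 = 2587.
2587 − 2301 = 286 annual layers lie beyond the ash layer toward the ice surface.
286 − 11 false = 275 true annual layers after the ash layer.
1963 − 275 = 1688 CE.

1688 CE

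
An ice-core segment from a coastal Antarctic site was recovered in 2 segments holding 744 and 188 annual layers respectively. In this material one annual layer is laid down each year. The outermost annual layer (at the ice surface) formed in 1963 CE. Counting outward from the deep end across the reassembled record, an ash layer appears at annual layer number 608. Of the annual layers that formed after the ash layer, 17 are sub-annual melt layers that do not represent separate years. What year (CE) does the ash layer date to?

1656 CE

Total annual layers = 744 + 188 = 932.
The ash layer sits at annual layer 608 from the deep end, so 932 − 608 = 324 annual layers formed after it.
Excluding 17 false annual layers: 324 − 17 = 307.
The annual layer at the ice surface is 1963 CE, so the ash layer dates to 1963 − 307 = 1656 CE.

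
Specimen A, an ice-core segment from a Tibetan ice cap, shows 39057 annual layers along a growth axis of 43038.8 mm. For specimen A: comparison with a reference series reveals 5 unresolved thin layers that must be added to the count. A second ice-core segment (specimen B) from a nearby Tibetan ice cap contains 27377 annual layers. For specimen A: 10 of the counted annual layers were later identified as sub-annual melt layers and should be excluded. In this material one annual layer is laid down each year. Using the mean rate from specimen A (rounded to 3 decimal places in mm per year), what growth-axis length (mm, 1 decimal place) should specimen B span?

30169.5 mm

Specimen A: true annual layer count = 39057 − 10 + 5 = 39052.
A: Extension rate ≈ 43038.8 / 39052 = 1.102 mm per year.
For B, 1.102 mm/year × 27377 years = 30169.5 mm.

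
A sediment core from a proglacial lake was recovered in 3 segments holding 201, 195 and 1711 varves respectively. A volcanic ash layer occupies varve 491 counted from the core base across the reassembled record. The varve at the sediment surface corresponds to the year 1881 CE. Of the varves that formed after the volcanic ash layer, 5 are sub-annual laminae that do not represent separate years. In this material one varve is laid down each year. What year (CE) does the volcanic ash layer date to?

270 CE

Total varves = 201 + 195 + 1711 = 2107.
The volcanic ash layer sits at varve 491 from the core base, so 2107 − 491 = 1616 varves formed after it.
Excluding 5 false varves: 1616 − 5 = 1611.
The varve at the sediment surface is 1881 CE, so the volcanic ash layer dates to 1881 − 1611 = 270 CE.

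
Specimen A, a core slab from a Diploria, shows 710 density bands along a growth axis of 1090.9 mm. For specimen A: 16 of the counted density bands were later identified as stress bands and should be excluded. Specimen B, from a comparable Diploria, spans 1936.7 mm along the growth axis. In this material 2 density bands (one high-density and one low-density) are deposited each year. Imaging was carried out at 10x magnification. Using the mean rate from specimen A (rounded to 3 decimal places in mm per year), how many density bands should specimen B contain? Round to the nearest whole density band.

1232 density bands

Specimen A: adjusted count: 710 − 16 = 694 density bands.
Specimen A: 694 density bands at 2 per year is 694 / 2 = 347 years.
A: Mean rate = 1090.9 mm / 347 years ≈ 3.144 mm/year.
For B, 1936.7 / 3.144 = 616.00 years; at 2 density bands per year that is 616.00 × 2 ≈ 1232 density bands.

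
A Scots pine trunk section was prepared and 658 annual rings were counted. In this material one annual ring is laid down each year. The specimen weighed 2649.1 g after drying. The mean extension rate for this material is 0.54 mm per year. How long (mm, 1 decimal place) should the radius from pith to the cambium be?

658 years of growth are recorded.
Length ≈ 0.54 × 658 = 355.3 mm.

355.3 mm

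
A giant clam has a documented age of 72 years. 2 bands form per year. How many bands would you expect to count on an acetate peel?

144 bands

Expected bands: 72 × 2 = 144.
So 144 bands should be present.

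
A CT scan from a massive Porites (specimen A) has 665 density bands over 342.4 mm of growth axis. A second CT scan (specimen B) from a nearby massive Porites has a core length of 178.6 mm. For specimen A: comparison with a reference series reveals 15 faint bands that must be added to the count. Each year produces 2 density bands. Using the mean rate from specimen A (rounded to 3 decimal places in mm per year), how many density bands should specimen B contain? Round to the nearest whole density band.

355 density bands

Specimen A: adjusted count: 665 + 15 = 680 density bands.
Specimen A: with 2 density bands per year, 680 / 2 = 340 years.
A: 342.4 mm over 340 years gives 342.4 / 340 ≈ 1.007 mm/yr.
For B, 178.6 / 1.007 = 177.36 years; at 2 density bands per year that is 177.36 × 2 ≈ 355 density bands.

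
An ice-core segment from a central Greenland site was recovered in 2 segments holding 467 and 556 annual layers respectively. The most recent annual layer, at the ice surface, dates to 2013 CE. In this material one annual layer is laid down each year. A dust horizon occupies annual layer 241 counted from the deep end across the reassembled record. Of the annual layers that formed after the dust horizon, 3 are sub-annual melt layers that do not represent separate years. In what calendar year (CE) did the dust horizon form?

1234 CE

Total annual layers = 467 + 556 = 1023.
1023 − 241 = 782 annual layers lie beyond the dust horizon toward the ice surface.
782 − 3 false = 779 true annual layers after the dust horizon.
Counting back 779 years from 2013 CE places the dust horizon in 2013 − 779 = 1234 CE.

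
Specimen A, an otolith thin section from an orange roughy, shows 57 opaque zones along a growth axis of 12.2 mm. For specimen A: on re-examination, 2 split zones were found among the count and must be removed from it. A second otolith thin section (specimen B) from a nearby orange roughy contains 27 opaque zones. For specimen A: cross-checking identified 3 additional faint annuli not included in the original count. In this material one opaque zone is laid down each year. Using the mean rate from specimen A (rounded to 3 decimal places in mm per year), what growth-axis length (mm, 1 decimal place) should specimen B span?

Specimen A: after corrections the count is 57 − 2 + 3 = 58 opaque zones.
A: Extension rate ≈ 12.2 / 58 = 0.210 mm/yr.
For B, 0.210 mm/year × 27 years = 5.7 mm.

5.7 mm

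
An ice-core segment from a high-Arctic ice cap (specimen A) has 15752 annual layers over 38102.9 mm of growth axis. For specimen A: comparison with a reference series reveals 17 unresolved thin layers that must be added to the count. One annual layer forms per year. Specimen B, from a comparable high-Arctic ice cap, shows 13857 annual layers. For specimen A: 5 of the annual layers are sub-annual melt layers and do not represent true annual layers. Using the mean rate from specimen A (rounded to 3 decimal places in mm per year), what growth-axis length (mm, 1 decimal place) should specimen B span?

Specimen A: true annual layer count = 15752 − 5 + 17 = 15764.
A: Extension rate ≈ 38102.9 / 15764 = 2.417 mm/yr.
For B, 2.417 mm/year × 13857 years = 33492.4 mm.

33492.4 mm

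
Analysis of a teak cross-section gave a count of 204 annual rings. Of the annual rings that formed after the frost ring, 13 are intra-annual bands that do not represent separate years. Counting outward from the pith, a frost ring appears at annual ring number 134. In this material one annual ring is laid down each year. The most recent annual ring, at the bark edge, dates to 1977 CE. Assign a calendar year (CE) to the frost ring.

Between annual ring 134 and the bark edge there are 204 − 134 = 70 annual rings.
Excluding 13 false annual rings: 70 − 13 = 57.
The annual ring at the bark edge is 1977 CE, so the frost ring dates to 1977 − 57 = 1920 CE.

1920 CE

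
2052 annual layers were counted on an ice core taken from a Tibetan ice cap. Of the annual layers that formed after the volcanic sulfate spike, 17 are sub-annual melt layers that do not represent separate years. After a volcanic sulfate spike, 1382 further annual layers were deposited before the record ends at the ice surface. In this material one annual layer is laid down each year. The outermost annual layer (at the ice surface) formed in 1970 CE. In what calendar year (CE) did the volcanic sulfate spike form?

There are 1382 annual layers younger than the volcanic sulfate spike.
Excluding 17 false annual layers: 1382 − 17 = 1365.
1970 − 1365 = 605 CE.

605 CE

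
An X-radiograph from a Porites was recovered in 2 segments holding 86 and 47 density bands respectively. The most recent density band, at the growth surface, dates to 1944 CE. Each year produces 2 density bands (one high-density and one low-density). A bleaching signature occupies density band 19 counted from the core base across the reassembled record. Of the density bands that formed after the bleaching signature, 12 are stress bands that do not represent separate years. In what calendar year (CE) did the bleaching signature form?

Total density bands = 86 + 47 = 133.
The bleaching signature sits at density band 19 from the core base, so 133 − 19 = 114 density bands formed after it.
Excluding 12 false density bands: 114 − 12 = 102.
Dividing by 2 density bands per year: 102 / 2 = 51 years.
The density band at the growth surface is 1944 CE, so the bleaching signature dates to 1944 − 51 = 1893 CE.

1893 CE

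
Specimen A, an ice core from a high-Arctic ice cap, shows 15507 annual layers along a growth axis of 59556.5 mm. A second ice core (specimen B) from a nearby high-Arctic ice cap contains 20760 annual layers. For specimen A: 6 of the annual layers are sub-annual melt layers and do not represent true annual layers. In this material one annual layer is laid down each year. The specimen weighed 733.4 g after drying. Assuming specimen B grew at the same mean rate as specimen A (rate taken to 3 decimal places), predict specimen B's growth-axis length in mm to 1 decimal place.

79759.9 mm

Specimen A: adjusted count: 15507 − 6 = 15501 annual layers.
A: 59556.5 mm over 15501 years gives 59556.5 / 15501 ≈ 3.842 mm/year.
For B, 3.842 mm/year × 20760 years = 79759.9 mm.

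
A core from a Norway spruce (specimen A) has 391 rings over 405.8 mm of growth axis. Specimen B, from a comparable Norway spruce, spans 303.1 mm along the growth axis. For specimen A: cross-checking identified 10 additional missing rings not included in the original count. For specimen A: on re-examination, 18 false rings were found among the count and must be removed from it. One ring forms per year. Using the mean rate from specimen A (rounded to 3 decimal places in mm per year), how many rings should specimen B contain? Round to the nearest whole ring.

Specimen A: correcting the raw count gives 391 − 18 + 10 = 383 true rings.
A: 405.8 mm over 383 years gives 405.8 / 383 ≈ 1.060 mm per year.
B spans 303.1 / 1.060 = 285.94 years ≈ 286 rings.

286 rings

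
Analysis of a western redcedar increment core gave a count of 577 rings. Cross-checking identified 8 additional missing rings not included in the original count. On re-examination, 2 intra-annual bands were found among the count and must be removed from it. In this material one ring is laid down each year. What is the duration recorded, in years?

After corrections the count is 577 − 2 + 8 = 583 rings.
With a one-to-one ring periodicity this is 583 years.

583 yr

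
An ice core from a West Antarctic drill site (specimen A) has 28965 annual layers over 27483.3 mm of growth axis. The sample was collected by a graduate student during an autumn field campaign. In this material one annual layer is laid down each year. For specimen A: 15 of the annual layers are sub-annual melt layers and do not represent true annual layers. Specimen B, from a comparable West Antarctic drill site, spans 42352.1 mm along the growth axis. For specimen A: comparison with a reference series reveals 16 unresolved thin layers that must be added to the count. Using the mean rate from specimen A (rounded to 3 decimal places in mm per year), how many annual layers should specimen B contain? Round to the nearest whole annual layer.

Specimen A: after corrections the count is 28965 − 15 + 16 = 28966 annual layers.
A: Extension rate ≈ 27483.3 / 28966 = 0.949 mm per year.
Specimen B: 42352.1 mm / 0.949 mm per year = 44628.13 years ≈ 44628 annual layers.

44628 annual layers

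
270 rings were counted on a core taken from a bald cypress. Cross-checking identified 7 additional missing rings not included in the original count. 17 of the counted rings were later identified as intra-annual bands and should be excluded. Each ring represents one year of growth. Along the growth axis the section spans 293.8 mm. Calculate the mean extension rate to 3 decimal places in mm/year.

Adjusted count: 270 − 17 + 7 = 260 rings.
293.8 mm over 260 years gives 293.8 / 260 ≈ 1.130 mm/year.

1.130 mm/year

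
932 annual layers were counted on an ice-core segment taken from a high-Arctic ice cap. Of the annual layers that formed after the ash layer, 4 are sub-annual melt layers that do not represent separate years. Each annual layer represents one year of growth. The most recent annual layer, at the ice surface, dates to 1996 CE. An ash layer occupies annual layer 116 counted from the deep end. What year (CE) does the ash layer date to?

932 − 116 = 816 annual layers lie beyond the ash layer toward the ice surface.
816 − 4 false = 812 true annual layers after the ash layer.
The annual layer at the ice surface is 1996 CE, so the ash layer dates to 1996 − 812 = 1184 CE.

1184 CE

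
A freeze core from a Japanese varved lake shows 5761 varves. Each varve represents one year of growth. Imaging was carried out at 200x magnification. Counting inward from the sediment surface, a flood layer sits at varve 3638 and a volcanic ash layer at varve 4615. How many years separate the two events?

4615 − 3638 = 977 varves lie between the two events.
At one varve per year, 977 years elapsed between them.

977 yr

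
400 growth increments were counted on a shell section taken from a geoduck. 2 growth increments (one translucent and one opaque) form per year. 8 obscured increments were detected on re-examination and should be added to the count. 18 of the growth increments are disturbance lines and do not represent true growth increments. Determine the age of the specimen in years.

195 years

Correcting the raw count gives 400 − 18 + 8 = 390 true growth increments.
With 2 growth increments per year, 390 / 2 = 195 years.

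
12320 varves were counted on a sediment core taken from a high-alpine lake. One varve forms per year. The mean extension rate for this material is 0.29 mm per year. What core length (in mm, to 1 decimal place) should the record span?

3572.8 mm

12320 years of growth are recorded.
12320 years at 0.29 mm/year gives 0.29 × 12320 = 3572.8 mm.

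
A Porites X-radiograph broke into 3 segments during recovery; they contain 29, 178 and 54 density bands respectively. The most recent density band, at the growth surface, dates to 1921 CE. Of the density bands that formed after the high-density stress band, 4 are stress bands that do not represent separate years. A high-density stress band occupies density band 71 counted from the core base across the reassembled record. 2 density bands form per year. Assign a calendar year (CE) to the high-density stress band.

1828 CE

Total density bands = 29 + 178 + 54 = 261.
The high-density stress band sits at density band 71 from the core base, so 261 − 71 = 190 density bands formed after it.
Excluding 4 false density bands: 190 − 4 = 186.
Dividing by 2 density bands per year: 186 / 2 = 93 years.
Counting back 93 years from 1921 CE places the high-density stress band in 1921 − 93 = 1828 CE.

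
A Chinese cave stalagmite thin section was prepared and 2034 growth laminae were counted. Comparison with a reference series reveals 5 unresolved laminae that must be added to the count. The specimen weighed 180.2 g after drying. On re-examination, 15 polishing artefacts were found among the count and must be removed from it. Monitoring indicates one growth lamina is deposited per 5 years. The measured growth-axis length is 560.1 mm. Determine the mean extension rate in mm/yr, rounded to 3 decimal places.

0.055 mm/yr

Adjusted count: 2034 − 15 + 5 = 2024 growth laminae.
At 5 years per growth lamina, 2024 × 5 = 10120 years.
Extension rate ≈ 560.1 / 10120 = 0.055 mm/yr.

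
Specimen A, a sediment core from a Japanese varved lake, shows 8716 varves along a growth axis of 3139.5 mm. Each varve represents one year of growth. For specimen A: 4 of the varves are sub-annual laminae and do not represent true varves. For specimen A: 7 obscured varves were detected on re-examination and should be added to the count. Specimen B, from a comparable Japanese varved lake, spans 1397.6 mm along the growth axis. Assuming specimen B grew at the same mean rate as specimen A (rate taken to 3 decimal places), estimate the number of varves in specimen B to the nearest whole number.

Specimen A: after corrections the count is 8716 − 4 + 7 = 8719 varves.
A: Extension rate ≈ 3139.5 / 8719 = 0.360 mm/year.
For B, 1397.6 / 0.360 = 3882.22 years ≈ 3882 varves.

3882 varves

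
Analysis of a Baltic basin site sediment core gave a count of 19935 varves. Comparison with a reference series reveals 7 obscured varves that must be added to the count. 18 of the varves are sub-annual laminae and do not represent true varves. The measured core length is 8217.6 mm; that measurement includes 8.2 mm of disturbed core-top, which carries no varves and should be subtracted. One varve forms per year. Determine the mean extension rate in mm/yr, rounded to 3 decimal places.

Adjusted count: 19935 − 18 + 7 = 19924 varves.
Removing the 8.2 mm offcut leaves 8217.6 − 8.2 = 8209.4 mm.
Extension rate ≈ 8209.4 / 19924 = 0.412 mm/yr.

0.412 mm/yr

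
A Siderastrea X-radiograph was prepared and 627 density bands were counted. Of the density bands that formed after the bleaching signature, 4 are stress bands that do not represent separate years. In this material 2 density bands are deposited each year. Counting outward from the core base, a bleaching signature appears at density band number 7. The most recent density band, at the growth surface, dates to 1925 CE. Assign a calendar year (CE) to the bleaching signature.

1617 CE

Between density band 7 and the growth surface there are 627 − 7 = 620 density bands.
620 − 4 false = 616 true density bands after the bleaching signature.
Dividing by 2 density bands per year: 616 / 2 = 308 years.
Counting back 308 years from 1925 CE places the bleaching signature in 1925 − 308 = 1617 CE.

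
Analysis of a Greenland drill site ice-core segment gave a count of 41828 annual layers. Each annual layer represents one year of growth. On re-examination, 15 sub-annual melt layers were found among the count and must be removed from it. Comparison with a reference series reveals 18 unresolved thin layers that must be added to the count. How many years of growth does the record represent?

41831 years

True annual layer count = 41828 − 15 + 18 = 41831.
With a one-to-one annual layer periodicity this is 41831 years.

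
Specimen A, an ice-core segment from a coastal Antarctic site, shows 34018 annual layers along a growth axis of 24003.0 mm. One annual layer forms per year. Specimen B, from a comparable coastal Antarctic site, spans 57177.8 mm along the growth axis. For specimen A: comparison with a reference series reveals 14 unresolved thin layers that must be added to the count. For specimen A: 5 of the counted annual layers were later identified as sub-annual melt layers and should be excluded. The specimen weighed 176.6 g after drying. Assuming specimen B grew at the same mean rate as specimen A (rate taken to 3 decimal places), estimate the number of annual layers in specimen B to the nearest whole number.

81103 annual layers

Specimen A: adjusted count: 34018 − 5 + 14 = 34027 annual layers.
A: Mean rate = 24003.0 mm / 34027 years ≈ 0.705 mm/year.
B spans 57177.8 / 0.705 = 81103.26 years ≈ 81103 annual layers.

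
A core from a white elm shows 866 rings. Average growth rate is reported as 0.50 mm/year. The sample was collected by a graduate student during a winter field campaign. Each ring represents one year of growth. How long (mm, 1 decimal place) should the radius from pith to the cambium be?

433.0 mm

866 years of growth are recorded.
866 years at 0.50 mm/year gives 0.50 × 866 = 433.0 mm.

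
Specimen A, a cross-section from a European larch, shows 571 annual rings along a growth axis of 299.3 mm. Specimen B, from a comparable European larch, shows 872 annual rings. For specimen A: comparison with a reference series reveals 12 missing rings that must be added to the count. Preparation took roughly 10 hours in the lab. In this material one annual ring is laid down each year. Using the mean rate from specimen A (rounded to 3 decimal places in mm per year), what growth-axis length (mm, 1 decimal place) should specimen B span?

447.3 mm

Specimen A: true annual ring count = 571 + 12 = 583.
A: Mean rate = 299.3 mm / 583 years ≈ 0.513 mm/yr.
For B, 0.513 mm/year × 872 years = 447.3 mm.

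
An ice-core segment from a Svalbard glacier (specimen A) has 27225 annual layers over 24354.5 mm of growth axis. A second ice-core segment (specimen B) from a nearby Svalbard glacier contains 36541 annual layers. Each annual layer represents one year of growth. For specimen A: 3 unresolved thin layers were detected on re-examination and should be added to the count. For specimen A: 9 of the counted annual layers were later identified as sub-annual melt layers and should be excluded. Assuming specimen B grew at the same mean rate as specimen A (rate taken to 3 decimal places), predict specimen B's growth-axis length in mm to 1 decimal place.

Specimen A: true annual layer count = 27225 − 9 + 3 = 27219.
A: Mean rate = 24354.5 mm / 27219 years ≈ 0.895 mm/yr.
Length of B = 0.895 × 36541 = 32704.2 mm.

32704.2 mm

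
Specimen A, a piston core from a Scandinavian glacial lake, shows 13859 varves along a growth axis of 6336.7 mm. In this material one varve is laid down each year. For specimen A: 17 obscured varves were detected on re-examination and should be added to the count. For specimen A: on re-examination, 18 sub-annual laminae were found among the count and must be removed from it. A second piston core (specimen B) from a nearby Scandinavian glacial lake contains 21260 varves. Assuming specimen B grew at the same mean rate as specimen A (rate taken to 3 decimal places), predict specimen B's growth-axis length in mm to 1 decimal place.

9715.8 mm

Specimen A: adjusted count: 13859 − 18 + 17 = 13858 varves.
A: Extension rate ≈ 6336.7 / 13858 = 0.457 mm/yr.
B's length ≈ 0.457 × 21260 = 9715.8 mm.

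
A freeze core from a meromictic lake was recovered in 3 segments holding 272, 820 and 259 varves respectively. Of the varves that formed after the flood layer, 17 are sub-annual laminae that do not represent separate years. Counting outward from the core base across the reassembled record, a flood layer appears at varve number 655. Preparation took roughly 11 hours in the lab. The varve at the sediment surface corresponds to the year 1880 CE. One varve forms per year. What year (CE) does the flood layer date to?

Total varves = 272 + 820 + 259 = 1351.
The flood layer sits at varve 655 from the core base, so 1351 − 655 = 696 varves formed after it.
Removing the 17 false varves leaves 696 − 17 = 679 true varves beyond the flood layer.
Counting back 679 years from 1880 CE places the flood layer in 1880 − 679 = 1201 CE.

1201 CE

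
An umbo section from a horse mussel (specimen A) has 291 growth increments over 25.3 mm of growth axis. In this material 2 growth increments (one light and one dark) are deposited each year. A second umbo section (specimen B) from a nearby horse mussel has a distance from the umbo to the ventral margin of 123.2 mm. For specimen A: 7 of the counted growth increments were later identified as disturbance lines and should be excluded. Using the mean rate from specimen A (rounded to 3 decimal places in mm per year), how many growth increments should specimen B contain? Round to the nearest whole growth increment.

1384 growth increments

Specimen A: true growth increment count = 291 − 7 = 284.
Specimen A: 284 growth increments at 2 per year is 284 / 2 = 142 years.
A: 25.3 mm over 142 years gives 25.3 / 142 ≈ 0.178 mm/yr.
Specimen B: 123.2 mm / 0.178 mm per year = 692.13 years; at 2 growth increments per year that is 692.13 × 2 ≈ 1384 growth increments.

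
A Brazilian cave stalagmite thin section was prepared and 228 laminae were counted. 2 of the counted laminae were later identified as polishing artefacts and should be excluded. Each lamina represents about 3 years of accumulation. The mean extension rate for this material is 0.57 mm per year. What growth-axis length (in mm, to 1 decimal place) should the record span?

After corrections the count is 228 − 2 = 226 laminae.
Multiplying by 3 years per lamina: 226 × 3 = 678 years.
Length ≈ 0.57 × 678 = 386.5 mm.

386.5 mm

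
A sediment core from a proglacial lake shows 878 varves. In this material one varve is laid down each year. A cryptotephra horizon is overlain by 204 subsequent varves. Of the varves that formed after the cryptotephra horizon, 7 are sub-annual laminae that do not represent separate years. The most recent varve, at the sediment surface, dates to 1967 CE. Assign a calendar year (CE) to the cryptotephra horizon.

There are 204 varves younger than the cryptotephra horizon.
204 − 7 false = 197 true varves after the cryptotephra horizon.
The varve at the sediment surface is 1967 CE, so the cryptotephra horizon dates to 1967 − 197 = 1770 CE.

1770 CE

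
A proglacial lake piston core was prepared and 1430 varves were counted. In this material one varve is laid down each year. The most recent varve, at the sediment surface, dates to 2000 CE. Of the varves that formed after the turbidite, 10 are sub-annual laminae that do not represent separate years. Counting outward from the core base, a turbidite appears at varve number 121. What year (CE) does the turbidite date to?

1430 − 121 = 1309 varves lie beyond the turbidite toward the sediment surface.
Excluding 10 false varves: 1309 − 10 = 1299.
2000 − 1299 = 701 CE.

701 CE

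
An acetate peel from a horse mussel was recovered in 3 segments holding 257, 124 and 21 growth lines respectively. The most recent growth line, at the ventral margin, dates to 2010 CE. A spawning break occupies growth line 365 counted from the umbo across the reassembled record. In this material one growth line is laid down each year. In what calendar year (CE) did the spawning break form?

1973 CE

Total growth lines = 257 + 124 + 21 = 402.
402 − 365 = 37 growth lines lie beyond the spawning break toward the ventral margin.
2010 − 37 = 1973 CE.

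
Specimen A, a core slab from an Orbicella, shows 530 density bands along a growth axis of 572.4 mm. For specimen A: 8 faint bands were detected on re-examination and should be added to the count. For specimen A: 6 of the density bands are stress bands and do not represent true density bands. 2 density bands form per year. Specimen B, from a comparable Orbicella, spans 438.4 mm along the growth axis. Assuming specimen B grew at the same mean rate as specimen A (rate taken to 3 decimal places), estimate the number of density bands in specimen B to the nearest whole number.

407 density bands

Specimen A: correcting the raw count gives 530 − 6 + 8 = 532 true density bands.
Specimen A: with 2 density bands per year, 532 / 2 = 266 years.
A: Extension rate ≈ 572.4 / 266 = 2.152 mm/year.
For B, 438.4 / 2.152 = 203.72 years; at 2 density bands per year that is 203.72 × 2 ≈ 407 density bands.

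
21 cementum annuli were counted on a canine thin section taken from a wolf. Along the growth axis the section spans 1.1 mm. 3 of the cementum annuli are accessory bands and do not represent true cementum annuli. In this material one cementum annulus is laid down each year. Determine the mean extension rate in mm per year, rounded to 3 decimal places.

0.061 mm per year

Adjusted count: 21 − 3 = 18 cementum annuli.
Extension rate ≈ 1.1 / 18 = 0.061 mm per year.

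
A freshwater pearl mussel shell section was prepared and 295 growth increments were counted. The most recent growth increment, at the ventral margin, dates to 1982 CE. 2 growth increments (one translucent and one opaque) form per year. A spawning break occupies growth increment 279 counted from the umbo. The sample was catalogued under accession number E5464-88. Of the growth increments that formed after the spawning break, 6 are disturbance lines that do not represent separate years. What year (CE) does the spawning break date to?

The spawning break sits at growth increment 279 from the umbo, so 295 − 279 = 16 growth increments formed after it.
16 − 6 false = 10 true growth increments after the spawning break.
With 2 growth increments per year, 10 / 2 = 5 years.
The growth increment at the ventral margin is 1982 CE, so the spawning break dates to 1982 − 5 = 1977 CE.

1977 CE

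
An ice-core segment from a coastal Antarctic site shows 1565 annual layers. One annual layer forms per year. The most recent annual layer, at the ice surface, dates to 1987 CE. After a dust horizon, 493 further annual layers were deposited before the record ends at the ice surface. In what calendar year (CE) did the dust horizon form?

There are 493 annual layers younger than the dust horizon.
The annual layer at the ice surface is 1987 CE, so the dust horizon dates to 1987 − 493 = 1494 CE.

1494 CE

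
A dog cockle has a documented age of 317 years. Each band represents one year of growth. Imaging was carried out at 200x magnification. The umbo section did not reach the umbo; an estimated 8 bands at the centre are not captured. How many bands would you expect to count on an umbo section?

At one band per year, 317 years correspond to 317 bands.
317 − 8 missed = 309 bands expected in the prepared section.

309 bands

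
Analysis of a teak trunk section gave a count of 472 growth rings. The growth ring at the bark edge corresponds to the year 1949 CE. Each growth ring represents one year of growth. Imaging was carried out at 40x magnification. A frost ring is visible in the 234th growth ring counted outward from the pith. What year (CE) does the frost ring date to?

The frost ring sits at growth ring 234 from the pith, so 472 − 234 = 238 growth rings formed after it.
1949 − 238 = 1711 CE.

1711 CE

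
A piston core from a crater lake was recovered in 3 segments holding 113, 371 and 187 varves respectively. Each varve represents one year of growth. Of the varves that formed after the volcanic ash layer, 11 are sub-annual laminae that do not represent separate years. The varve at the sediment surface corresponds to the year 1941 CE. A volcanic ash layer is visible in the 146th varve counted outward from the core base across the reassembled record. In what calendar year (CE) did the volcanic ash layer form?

Total varves = 113 + 371 + 187 = 671.
The volcanic ash layer sits at varve 146 from the core base, so 671 − 146 = 525 varves formed after it.
Removing the 11 false varves leaves 525 − 11 = 514 true varves beyond the volcanic ash layer.
1941 − 514 = 1427 CE.

1427 CE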